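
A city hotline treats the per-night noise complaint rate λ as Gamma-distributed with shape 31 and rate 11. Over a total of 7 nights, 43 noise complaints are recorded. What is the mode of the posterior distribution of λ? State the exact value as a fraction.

Total count 43 over total exposure 7 nights.
Conjugate update: add total count to the shape and total exposure to the rate, giving Gamma(74, 18).
Posterior mode = (α'−1)/β' = 73/18.

73/18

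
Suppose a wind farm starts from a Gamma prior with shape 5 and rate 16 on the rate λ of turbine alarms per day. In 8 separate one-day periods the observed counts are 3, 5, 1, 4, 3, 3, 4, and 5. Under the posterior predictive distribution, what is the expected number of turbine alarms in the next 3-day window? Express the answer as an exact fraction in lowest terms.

33/8

Total count: 3 + 5 + 1 + 4 + 3 + 3 + 4 + 5 = 28.
Total exposure: 8 days.
Posterior: α' = 5 + 28 = 33, β' = 16 + 8 = 24.
Predictive mean over a 3-day window = T·E[λ|data] = 3·33/24 = 33/8.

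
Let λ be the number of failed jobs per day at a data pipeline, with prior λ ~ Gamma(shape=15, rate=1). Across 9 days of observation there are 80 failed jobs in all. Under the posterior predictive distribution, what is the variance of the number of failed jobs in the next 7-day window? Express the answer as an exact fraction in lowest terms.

2261/20

Total count 80 over total exposure 9 days.
The Gamma prior is conjugate for the Poisson rate, so λ | data ~ Gamma(15+80, 1+9) = Gamma(95, 10).
The posterior predictive for a window of length T is Negative Binomial with variance T·α'·(β'+T)/β'² = 7·95·17/100 = 2261/20.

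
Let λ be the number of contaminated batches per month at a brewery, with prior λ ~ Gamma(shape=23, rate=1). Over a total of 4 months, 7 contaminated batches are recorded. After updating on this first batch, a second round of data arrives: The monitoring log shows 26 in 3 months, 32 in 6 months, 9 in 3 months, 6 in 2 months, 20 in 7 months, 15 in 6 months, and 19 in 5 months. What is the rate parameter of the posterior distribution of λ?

37

Total count 7 over total exposure 4 months.
After the first batch: Gamma(23 + 7, 1 + 4) = Gamma(30, 5).
Total count: 26 + 32 + 9 + 6 + 20 + 15 + 19 = 127.
Total exposure: 3 + 6 + 3 + 2 + 7 + 6 + 5 = 32 months.
After the second batch: Gamma(30 + 127, 5 + 32) = Gamma(157, 37).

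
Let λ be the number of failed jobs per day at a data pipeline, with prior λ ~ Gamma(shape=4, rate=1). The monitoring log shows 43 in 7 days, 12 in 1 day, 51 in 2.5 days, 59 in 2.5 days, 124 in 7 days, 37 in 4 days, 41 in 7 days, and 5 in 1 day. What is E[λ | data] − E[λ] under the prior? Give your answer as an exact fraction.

244/33

Total count: 43 + 12 + 51 + 59 + 124 + 37 + 41 + 5 = 372.
Total exposure: 7 + 1 + 2.5 + 2.5 + 7 + 4 + 7 + 1 = 32 days.
By Gamma–Poisson conjugacy, the posterior is Gamma(α + Σx, β + Σt) = Gamma(4 + 372, 1 + 32) = Gamma(376, 33).
Posterior mean = 376/33 = 376/33; prior mean = 4/1 = 4. Difference = 376/33 − 4 = 244/33.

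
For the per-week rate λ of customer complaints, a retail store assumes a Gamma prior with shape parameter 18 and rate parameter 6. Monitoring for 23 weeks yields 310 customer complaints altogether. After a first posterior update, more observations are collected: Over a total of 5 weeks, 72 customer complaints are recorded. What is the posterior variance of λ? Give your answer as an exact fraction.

100/289

Total count 310 over total exposure 23 weeks.
After the first batch: Gamma(18 + 310, 6 + 23) = Gamma(328, 29).
Total count 72 over total exposure 5 weeks.
After the second batch: Gamma(328 + 72, 29 + 5) = Gamma(400, 34).
Posterior variance = α'/β'² = 400/1156 = 100/289.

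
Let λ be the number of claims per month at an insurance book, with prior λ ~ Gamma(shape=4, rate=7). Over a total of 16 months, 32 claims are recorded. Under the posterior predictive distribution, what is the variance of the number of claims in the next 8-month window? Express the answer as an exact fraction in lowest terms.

Total count 32 over total exposure 16 months.
By Gamma–Poisson conjugacy, the posterior is Gamma(α + Σx, β + Σt) = Gamma(4 + 32, 7 + 16) = Gamma(36, 23).
The posterior predictive for a window of length T is Negative Binomial with variance T·α'·(β'+T)/β'² = 8·36·31/529 = 8928/529.

8928/529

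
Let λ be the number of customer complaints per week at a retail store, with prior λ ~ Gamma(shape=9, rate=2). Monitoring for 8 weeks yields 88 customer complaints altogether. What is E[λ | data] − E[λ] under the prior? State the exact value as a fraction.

Total count 88 over total exposure 8 weeks.
Conjugate update: add total count to the shape and total exposure to the rate, giving Gamma(97, 10).
Posterior mean = 97/10 = 97/10; prior mean = 9/2 = 9/2. Difference = 97/10 − 9/2 = 26/5.

26/5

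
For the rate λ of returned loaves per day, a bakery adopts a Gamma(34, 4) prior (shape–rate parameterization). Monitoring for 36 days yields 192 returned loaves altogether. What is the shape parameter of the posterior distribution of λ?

226

Total count 192 over total exposure 36 days.
Posterior: α' = 34 + 192 = 226, β' = 4 + 36 = 40.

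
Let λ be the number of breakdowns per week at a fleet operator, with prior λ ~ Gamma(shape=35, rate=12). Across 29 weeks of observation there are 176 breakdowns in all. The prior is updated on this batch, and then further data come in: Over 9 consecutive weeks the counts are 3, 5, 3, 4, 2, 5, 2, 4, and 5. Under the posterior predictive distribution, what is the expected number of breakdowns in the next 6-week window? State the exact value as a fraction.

732/25

Total count 176 over total exposure 29 weeks.
After the first batch: Gamma(35 + 176, 12 + 29) = Gamma(211, 41).
Total count: 3 + 5 + 3 + 4 + 2 + 5 + 2 + 4 + 5 = 33.
Total exposure: 9 weeks.
After the second batch: Gamma(211 + 33, 41 + 9) = Gamma(244, 50).
Predictive mean over a 6-week window = T·E[λ|data] = 6·244/50 = 732/25.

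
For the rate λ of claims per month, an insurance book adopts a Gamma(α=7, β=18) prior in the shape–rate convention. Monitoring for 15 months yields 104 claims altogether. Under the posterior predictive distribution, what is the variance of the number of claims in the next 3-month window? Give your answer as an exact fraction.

1332/121

Total count 104 over total exposure 15 months.
By Gamma–Poisson conjugacy, the posterior is Gamma(α + Σx, β + Σt) = Gamma(7 + 104, 18 + 15) = Gamma(111, 33).
The posterior predictive for a window of length T is Negative Binomial with variance T·α'·(β'+T)/β'² = 3·111·36/1089 = 1332/121.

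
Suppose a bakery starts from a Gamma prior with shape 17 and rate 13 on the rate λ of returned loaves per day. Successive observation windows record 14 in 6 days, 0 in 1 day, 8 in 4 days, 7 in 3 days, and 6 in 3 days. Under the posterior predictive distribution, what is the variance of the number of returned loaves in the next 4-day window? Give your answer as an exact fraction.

1768/225

Total count: 14 + 0 + 8 + 7 + 6 = 35.
Total exposure: 6 + 1 + 4 + 3 + 3 = 17 days.
By Gamma–Poisson conjugacy, the posterior is Gamma(α + Σx, β + Σt) = Gamma(17 + 35, 13 + 17) = Gamma(52, 30).
The posterior predictive for a window of length T is Negative Binomial with variance T·α'·(β'+T)/β'² = 4·52·34/900 = 1768/225.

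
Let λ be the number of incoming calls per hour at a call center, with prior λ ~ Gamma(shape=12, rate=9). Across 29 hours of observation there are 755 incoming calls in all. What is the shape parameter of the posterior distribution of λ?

Total count 755 over total exposure 29 hours.
By Gamma–Poisson conjugacy, the posterior is Gamma(α + Σx, β + Σt) = Gamma(12 + 755, 9 + 29) = Gamma(767, 38).

767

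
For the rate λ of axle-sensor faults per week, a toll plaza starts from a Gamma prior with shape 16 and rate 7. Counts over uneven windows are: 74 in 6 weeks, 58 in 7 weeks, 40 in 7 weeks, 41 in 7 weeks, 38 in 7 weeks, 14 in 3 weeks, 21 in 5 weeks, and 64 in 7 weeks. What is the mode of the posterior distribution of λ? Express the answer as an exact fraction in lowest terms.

365/56

Total count: 74 + 58 + 40 + 41 + 38 + 14 + 21 + 64 = 350.
Total exposure: 6 + 7 + 7 + 7 + 7 + 3 + 5 + 7 = 49 weeks.
Posterior: α' = 16 + 350 = 366, β' = 7 + 49 = 56.
Posterior mode = (α'−1)/β' = 365/56.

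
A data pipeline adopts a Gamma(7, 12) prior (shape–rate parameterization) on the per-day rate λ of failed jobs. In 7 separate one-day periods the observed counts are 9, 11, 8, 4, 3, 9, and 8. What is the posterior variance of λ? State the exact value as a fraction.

Total count: 9 + 11 + 8 + 4 + 3 + 9 + 8 = 52.
Total exposure: 7 days.
Conjugate update: add total count to the shape and total exposure to the rate, giving Gamma(59, 19).
Posterior variance = α'/β'² = 59/361.

59/361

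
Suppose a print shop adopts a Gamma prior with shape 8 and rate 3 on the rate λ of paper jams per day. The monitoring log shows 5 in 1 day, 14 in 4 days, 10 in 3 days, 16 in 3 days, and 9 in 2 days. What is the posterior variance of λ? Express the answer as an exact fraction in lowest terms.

31/128

Total count: 5 + 14 + 10 + 16 + 9 = 54.
Total exposure: 1 + 4 + 3 + 3 + 2 = 13 days.
Conjugate update: add total count to the shape and total exposure to the rate, giving Gamma(62, 16).
Posterior variance = α'/β'² = 62/256 = 31/128.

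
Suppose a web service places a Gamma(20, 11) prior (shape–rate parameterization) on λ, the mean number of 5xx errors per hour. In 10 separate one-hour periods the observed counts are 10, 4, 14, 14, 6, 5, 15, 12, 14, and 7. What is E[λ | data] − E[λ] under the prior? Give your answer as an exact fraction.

911/231

Total count: 10 + 4 + 14 + 14 + 6 + 5 + 15 + 12 + 14 + 7 = 101.
Total exposure: 10 hours.
The Gamma prior is conjugate for the Poisson rate, so λ | data ~ Gamma(20+101, 11+10) = Gamma(121, 21).
Posterior mean = 121/21 = 121/21; prior mean = 20/11 = 20/11. Difference = 121/21 − 20/11 = 911/231.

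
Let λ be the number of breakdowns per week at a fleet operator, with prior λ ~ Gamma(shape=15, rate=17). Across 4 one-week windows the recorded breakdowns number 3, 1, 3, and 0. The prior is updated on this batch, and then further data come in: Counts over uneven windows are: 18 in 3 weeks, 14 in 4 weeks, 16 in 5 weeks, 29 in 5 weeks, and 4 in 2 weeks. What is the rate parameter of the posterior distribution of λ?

Total count: 3 + 1 + 3 + 0 = 7.
Total exposure: 4 weeks.
After the first batch: Gamma(15 + 7, 17 + 4) = Gamma(22, 21).
Total count: 18 + 14 + 16 + 29 + 4 = 81.
Total exposure: 3 + 4 + 5 + 5 + 2 = 19 weeks.
After the second batch: Gamma(22 + 81, 21 + 19) = Gamma(103, 40).

40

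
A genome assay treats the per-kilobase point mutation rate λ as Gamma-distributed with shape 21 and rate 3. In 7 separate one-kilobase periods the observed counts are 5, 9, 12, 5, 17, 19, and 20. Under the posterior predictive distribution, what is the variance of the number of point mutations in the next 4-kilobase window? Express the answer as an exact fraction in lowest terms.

Total count: 5 + 9 + 12 + 5 + 17 + 19 + 20 = 87.
Total exposure: 7 kilobases.
Gamma(α, β) with Poisson data over total exposure Σt gives posterior Gamma(α+Σx, β+Σt) = Gamma(108, 10).
The posterior predictive for a window of length T is Negative Binomial with variance T·α'·(β'+T)/β'² = 4·108·14/100 = 1512/25.

1512/25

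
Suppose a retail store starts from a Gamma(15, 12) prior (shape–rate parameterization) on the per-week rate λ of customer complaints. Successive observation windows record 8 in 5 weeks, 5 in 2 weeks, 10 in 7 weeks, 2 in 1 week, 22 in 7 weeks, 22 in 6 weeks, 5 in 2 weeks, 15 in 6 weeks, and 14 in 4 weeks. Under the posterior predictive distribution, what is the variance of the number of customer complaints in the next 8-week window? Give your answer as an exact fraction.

Total count: 8 + 5 + 10 + 2 + 22 + 22 + 5 + 15 + 14 = 103.
Total exposure: 5 + 2 + 7 + 1 + 7 + 6 + 2 + 6 + 4 = 40 weeks.
Posterior: α' = 15 + 103 = 118, β' = 12 + 40 = 52.
The posterior predictive for a window of length T is Negative Binomial with variance T·α'·(β'+T)/β'² = 8·118·60/2704 = 3540/169.

3540/169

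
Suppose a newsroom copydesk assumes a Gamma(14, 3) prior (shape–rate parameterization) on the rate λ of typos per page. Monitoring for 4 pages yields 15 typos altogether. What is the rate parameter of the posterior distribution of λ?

7

Total count 15 over total exposure 4 pages.
Gamma(α, β) with Poisson data over total exposure Σt gives posterior Gamma(α+Σx, β+Σt) = Gamma(29, 7).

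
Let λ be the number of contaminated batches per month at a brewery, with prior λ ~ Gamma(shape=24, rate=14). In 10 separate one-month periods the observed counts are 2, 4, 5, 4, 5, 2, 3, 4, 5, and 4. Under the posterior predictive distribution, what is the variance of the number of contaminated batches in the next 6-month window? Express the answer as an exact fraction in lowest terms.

155/8

Total count: 2 + 4 + 5 + 4 + 5 + 2 + 3 + 4 + 5 + 4 = 38.
Total exposure: 10 months.
By Gamma–Poisson conjugacy, the posterior is Gamma(α + Σx, β + Σt) = Gamma(24 + 38, 14 + 10) = Gamma(62, 24).
The posterior predictive for a window of length T is Negative Binomial with variance T·α'·(β'+T)/β'² = 6·62·30/576 = 155/8.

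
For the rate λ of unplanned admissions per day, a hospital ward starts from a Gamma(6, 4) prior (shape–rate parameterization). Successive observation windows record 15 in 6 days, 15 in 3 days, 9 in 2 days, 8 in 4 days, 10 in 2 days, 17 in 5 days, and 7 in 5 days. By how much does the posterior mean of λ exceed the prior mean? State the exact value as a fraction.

81/62

Total count: 15 + 15 + 9 + 8 + 10 + 17 + 7 = 81.
Total exposure: 6 + 3 + 2 + 4 + 2 + 5 + 5 = 27 days.
Conjugate update: add total count to the shape and total exposure to the rate, giving Gamma(87, 31).
Posterior mean = 87/31 = 87/31; prior mean = 6/4 = 3/2. Difference = 87/31 − 3/2 = 81/62.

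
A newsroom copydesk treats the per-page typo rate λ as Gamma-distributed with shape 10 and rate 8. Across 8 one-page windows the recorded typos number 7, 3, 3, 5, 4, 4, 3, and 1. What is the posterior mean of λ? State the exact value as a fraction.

5/2

Total count: 7 + 3 + 3 + 5 + 4 + 4 + 3 + 1 = 30.
Total exposure: 8 pages.
Posterior: α' = 10 + 30 = 40, β' = 8 + 8 = 16.
Posterior mean = α'/β' = 40/16 = 5/2.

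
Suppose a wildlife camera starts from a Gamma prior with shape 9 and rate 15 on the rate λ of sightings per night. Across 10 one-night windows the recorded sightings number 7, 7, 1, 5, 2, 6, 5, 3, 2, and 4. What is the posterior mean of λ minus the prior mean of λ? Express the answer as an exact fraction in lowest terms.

Total count: 7 + 7 + 1 + 5 + 2 + 6 + 5 + 3 + 2 + 4 = 42.
Total exposure: 10 nights.
Posterior: α' = 9 + 42 = 51, β' = 15 + 10 = 25.
Posterior mean = 51/25 = 51/25; prior mean = 9/15 = 3/5. Difference = 51/25 − 3/5 = 36/25.

36/25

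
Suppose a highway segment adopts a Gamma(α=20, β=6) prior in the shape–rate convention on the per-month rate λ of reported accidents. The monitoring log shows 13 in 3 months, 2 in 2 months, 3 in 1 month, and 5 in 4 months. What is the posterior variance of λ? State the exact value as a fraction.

Total count: 13 + 2 + 3 + 5 = 23.
Total exposure: 3 + 2 + 1 + 4 = 10 months.
The Gamma prior is conjugate for the Poisson rate, so λ | data ~ Gamma(20+23, 6+10) = Gamma(43, 16).
Posterior variance = α'/β'² = 43/256.

43/256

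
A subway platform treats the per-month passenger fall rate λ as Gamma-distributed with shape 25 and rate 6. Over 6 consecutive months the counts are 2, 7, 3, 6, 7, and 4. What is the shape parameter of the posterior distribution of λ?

Total count: 2 + 7 + 3 + 6 + 7 + 4 = 29.
Total exposure: 6 months.
The Gamma prior is conjugate for the Poisson rate, so λ | data ~ Gamma(25+29, 6+6) = Gamma(54, 12).

54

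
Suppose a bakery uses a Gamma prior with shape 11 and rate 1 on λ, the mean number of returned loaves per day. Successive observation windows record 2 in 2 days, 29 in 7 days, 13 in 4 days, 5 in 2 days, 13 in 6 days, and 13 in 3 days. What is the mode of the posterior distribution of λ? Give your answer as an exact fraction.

17/5

Total count: 2 + 29 + 13 + 5 + 13 + 13 = 75.
Total exposure: 2 + 7 + 4 + 2 + 6 + 3 = 24 days.
The Gamma prior is conjugate for the Poisson rate, so λ | data ~ Gamma(11+75, 1+24) = Gamma(86, 25).
Posterior mode = (α'−1)/β' = 85/25 = 17/5.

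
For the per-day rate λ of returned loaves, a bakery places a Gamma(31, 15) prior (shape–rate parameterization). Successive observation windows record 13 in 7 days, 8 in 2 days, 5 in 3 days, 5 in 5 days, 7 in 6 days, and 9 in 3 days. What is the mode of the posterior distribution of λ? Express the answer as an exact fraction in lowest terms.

Total count: 13 + 8 + 5 + 5 + 7 + 9 = 47.
Total exposure: 7 + 2 + 3 + 5 + 6 + 3 = 26 days.
By Gamma–Poisson conjugacy, the posterior is Gamma(α + Σx, β + Σt) = Gamma(31 + 47, 15 + 26) = Gamma(78, 41).
Posterior mode = (α'−1)/β' = 77/41.

77/41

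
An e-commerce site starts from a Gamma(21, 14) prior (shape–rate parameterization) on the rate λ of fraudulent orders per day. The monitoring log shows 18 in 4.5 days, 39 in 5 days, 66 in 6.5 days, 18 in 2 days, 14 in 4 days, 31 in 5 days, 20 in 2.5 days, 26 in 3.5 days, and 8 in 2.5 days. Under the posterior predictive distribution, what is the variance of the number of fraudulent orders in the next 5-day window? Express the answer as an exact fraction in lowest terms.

Total count: 18 + 39 + 66 + 18 + 14 + 31 + 20 + 26 + 8 = 240.
Total exposure: 4.5 + 5 + 6.5 + 2 + 4 + 5 + 2.5 + 3.5 + 2.5 = 35.5 days.
The Gamma prior is conjugate for the Poisson rate, so λ | data ~ Gamma(21+240, 14+35.5) = Gamma(261, 99/2).
The posterior predictive for a window of length T is Negative Binomial with variance T·α'·(β'+T)/β'² = 5·261·(109/2)/(9801/4) = 31610/1089.

31610/1089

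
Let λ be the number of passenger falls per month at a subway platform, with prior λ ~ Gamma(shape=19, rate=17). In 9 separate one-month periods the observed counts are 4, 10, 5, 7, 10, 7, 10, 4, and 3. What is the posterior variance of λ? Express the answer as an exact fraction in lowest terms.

Total count: 4 + 10 + 5 + 7 + 10 + 7 + 10 + 4 + 3 = 60.
Total exposure: 9 months.
Posterior: α' = 19 + 60 = 79, β' = 17 + 9 = 26.
Posterior variance = α'/β'² = 79/676.

79/676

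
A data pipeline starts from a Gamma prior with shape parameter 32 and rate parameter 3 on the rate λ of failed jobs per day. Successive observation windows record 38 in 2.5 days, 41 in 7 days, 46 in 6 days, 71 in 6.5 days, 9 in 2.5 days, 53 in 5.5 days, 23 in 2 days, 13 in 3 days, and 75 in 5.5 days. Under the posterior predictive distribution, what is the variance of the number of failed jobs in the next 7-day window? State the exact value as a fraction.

567014/7569

Total count: 38 + 41 + 46 + 71 + 9 + 53 + 23 + 13 + 75 = 369.
Total exposure: 2.5 + 7 + 6 + 6.5 + 2.5 + 5.5 + 2 + 3 + 5.5 = 40.5 days.
Posterior: α' = 32 + 369 = 401, β' = 3 + 40.5 = 87/2.
The posterior predictive for a window of length T is Negative Binomial with variance T·α'·(β'+T)/β'² = 7·401·(101/2)/(7569/4) = 567014/7569.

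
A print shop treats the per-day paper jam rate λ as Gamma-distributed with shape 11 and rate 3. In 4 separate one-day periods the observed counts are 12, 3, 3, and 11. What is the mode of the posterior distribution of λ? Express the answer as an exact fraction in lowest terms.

39/7

Total count: 12 + 3 + 3 + 11 = 29.
Total exposure: 4 days.
Posterior: α' = 11 + 29 = 40, β' = 3 + 4 = 7.
Posterior mode = (α'−1)/β' = 39/7.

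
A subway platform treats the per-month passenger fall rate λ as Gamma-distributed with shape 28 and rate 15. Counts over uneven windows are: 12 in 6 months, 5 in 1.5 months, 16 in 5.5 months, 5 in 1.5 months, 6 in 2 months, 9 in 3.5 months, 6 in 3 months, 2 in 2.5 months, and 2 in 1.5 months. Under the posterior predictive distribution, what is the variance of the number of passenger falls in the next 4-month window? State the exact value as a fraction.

598/63

Total count: 12 + 5 + 16 + 5 + 6 + 9 + 6 + 2 + 2 = 63.
Total exposure: 6 + 1.5 + 5.5 + 1.5 + 2 + 3.5 + 3 + 2.5 + 1.5 = 27 months.
Posterior: α' = 28 + 63 = 91, β' = 15 + 27 = 42.
The posterior predictive for a window of length T is Negative Binomial with variance T·α'·(β'+T)/β'² = 4·91·46/1764 = 598/63.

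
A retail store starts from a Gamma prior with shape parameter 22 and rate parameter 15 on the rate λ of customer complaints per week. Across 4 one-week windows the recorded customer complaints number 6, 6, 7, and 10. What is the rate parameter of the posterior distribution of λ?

19

Total count: 6 + 6 + 7 + 10 = 29.
Total exposure: 4 weeks.
Gamma(α, β) with Poisson data over total exposure Σt gives posterior Gamma(α+Σx, β+Σt) = Gamma(51, 19).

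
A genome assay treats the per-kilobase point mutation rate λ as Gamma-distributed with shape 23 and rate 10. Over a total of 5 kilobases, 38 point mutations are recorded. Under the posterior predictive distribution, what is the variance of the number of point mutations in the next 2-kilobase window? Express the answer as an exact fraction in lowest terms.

2074/225

Total count 38 over total exposure 5 kilobases.
Conjugate update: add total count to the shape and total exposure to the rate, giving Gamma(61, 15).
The posterior predictive for a window of length T is Negative Binomial with variance T·α'·(β'+T)/β'² = 2·61·17/225 = 2074/225.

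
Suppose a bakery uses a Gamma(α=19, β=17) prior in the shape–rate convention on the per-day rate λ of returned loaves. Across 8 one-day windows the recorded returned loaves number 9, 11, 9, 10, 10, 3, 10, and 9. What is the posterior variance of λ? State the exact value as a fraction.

18/125

Total count: 9 + 11 + 9 + 10 + 10 + 3 + 10 + 9 = 71.
Total exposure: 8 days.
By Gamma–Poisson conjugacy, the posterior is Gamma(α + Σx, β + Σt) = Gamma(19 + 71, 17 + 8) = Gamma(90, 25).
Posterior variance = α'/β'² = 90/625 = 18/125.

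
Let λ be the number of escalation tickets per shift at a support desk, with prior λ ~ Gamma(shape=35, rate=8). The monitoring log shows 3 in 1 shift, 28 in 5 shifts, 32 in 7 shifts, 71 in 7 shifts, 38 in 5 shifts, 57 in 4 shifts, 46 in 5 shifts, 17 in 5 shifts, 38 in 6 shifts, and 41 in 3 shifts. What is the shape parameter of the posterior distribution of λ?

406

Total count: 3 + 28 + 32 + 71 + 38 + 57 + 46 + 17 + 38 + 41 = 371.
Total exposure: 1 + 5 + 7 + 7 + 5 + 4 + 5 + 5 + 6 + 3 = 48 shifts.
By Gamma–Poisson conjugacy, the posterior is Gamma(α + Σx, β + Σt) = Gamma(35 + 371, 8 + 48) = Gamma(406, 56).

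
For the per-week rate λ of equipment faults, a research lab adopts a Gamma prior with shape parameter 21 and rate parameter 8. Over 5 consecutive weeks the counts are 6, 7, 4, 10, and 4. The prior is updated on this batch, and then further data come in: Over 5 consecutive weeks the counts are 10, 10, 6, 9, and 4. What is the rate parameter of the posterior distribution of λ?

Total count: 6 + 7 + 4 + 10 + 4 = 31.
Total exposure: 5 weeks.
After the first batch: Gamma(21 + 31, 8 + 5) = Gamma(52, 13).
Total count: 10 + 10 + 6 + 9 + 4 = 39.
Total exposure: 5 weeks.
After the second batch: Gamma(52 + 39, 13 + 5) = Gamma(91, 18).

18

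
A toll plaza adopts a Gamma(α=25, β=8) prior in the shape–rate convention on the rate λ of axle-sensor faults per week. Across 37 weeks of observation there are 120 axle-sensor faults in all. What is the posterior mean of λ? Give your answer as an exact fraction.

Total count 120 over total exposure 37 weeks.
The Gamma prior is conjugate for the Poisson rate, so λ | data ~ Gamma(25+120, 8+37) = Gamma(145, 45).
Posterior mean = α'/β' = 145/45 = 29/9.

29/9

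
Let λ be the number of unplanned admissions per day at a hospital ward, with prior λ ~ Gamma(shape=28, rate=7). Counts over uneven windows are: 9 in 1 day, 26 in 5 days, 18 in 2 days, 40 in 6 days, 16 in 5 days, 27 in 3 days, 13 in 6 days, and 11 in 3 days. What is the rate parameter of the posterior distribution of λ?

38

Total count: 9 + 26 + 18 + 40 + 16 + 27 + 13 + 11 = 160.
Total exposure: 1 + 5 + 2 + 6 + 5 + 3 + 6 + 3 = 31 days.
Gamma(α, β) with Poisson data over total exposure Σt gives posterior Gamma(α+Σx, β+Σt) = Gamma(188, 38).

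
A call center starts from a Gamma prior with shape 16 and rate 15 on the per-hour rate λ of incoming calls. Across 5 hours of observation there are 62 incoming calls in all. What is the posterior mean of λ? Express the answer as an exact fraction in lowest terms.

39/10

Total count 62 over total exposure 5 hours.
Conjugate update: add total count to the shape and total exposure to the rate, giving Gamma(78, 20).
Posterior mean = α'/β' = 78/20 = 39/10.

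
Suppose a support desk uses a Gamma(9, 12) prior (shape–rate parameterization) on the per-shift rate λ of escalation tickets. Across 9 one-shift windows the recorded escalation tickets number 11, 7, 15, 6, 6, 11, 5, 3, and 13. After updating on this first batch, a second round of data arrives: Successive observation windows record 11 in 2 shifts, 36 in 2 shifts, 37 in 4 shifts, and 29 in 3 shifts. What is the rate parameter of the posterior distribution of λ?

Total count: 11 + 7 + 15 + 6 + 6 + 11 + 5 + 3 + 13 = 77.
Total exposure: 9 shifts.
After the first batch: Gamma(9 + 77, 12 + 9) = Gamma(86, 21).
Total count: 11 + 36 + 37 + 29 = 113.
Total exposure: 2 + 2 + 4 + 3 = 11 shifts.
After the second batch: Gamma(86 + 113, 21 + 11) = Gamma(199, 32).

32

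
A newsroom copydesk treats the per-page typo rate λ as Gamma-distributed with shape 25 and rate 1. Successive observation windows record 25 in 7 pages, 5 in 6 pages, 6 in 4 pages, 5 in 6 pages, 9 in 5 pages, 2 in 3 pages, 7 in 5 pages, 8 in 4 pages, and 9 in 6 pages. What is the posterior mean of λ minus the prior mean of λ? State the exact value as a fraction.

Total count: 25 + 5 + 6 + 5 + 9 + 2 + 7 + 8 + 9 = 76.
Total exposure: 7 + 6 + 4 + 6 + 5 + 3 + 5 + 4 + 6 = 46 pages.
Posterior: α' = 25 + 76 = 101, β' = 1 + 46 = 47.
Posterior mean = 101/47 = 101/47; prior mean = 25/1 = 25. Difference = 101/47 − 25 = -1074/47.

-1074/47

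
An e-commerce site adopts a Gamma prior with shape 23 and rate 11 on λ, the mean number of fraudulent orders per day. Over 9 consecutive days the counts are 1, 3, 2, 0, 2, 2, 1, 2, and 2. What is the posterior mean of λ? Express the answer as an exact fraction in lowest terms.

Total count: 1 + 3 + 2 + 0 + 2 + 2 + 1 + 2 + 2 = 15.
Total exposure: 9 days.
Gamma(α, β) with Poisson data over total exposure Σt gives posterior Gamma(α+Σx, β+Σt) = Gamma(38, 20).
Posterior mean = α'/β' = 38/20 = 19/10.

19/10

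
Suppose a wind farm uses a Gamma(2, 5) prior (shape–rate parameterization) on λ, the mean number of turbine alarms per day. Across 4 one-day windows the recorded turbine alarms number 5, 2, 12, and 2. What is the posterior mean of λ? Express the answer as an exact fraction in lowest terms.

23/9

Total count: 5 + 2 + 12 + 2 = 21.
Total exposure: 4 days.
Conjugate update: add total count to the shape and total exposure to the rate, giving Gamma(23, 9).
Posterior mean = α'/β' = 23/9.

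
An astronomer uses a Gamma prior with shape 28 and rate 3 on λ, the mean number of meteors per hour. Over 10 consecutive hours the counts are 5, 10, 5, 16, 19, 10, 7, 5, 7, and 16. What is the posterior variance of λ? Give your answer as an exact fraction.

Total count: 5 + 10 + 5 + 16 + 19 + 10 + 7 + 5 + 7 + 16 = 100.
Total exposure: 10 hours.
Conjugate update: add total count to the shape and total exposure to the rate, giving Gamma(128, 13).
Posterior variance = α'/β'² = 128/169.

128/169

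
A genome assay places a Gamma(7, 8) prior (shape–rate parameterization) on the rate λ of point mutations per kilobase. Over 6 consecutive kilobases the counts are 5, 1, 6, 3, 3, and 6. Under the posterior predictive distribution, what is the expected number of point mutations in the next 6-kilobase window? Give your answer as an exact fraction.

Total count: 5 + 1 + 6 + 3 + 3 + 6 = 24.
Total exposure: 6 kilobases.
Conjugate update: add total count to the shape and total exposure to the rate, giving Gamma(31, 14).
Predictive mean over a 6-kilobase window = T·E[λ|data] = 6·31/14 = 93/7.

93/7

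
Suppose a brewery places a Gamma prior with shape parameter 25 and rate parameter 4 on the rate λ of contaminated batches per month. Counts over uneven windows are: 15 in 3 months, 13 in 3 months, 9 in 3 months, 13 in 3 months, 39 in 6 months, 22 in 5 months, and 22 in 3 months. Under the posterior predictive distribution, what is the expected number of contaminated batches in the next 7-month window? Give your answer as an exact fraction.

553/15

Total count: 15 + 13 + 9 + 13 + 39 + 22 + 22 = 133.
Total exposure: 3 + 3 + 3 + 3 + 6 + 5 + 3 = 26 months.
The Gamma prior is conjugate for the Poisson rate, so λ | data ~ Gamma(25+133, 4+26) = Gamma(158, 30).
Predictive mean over a 7-month window = T·E[λ|data] = 7·158/30 = 553/15.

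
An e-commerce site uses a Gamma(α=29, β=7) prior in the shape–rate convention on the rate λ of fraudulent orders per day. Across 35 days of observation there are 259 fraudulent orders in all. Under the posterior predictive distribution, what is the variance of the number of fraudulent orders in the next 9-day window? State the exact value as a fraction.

3672/49

Total count 259 over total exposure 35 days.
Conjugate update: add total count to the shape and total exposure to the rate, giving Gamma(288, 42).
The posterior predictive for a window of length T is Negative Binomial with variance T·α'·(β'+T)/β'² = 9·288·51/1764 = 3672/49.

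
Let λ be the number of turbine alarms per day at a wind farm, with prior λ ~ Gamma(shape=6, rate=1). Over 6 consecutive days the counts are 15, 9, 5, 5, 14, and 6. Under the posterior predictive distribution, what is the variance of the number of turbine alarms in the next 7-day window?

Total count: 15 + 9 + 5 + 5 + 14 + 6 = 54.
Total exposure: 6 days.
Conjugate update: add total count to the shape and total exposure to the rate, giving Gamma(60, 7).
The posterior predictive for a window of length T is Negative Binomial with variance T·α'·(β'+T)/β'² = 7·60·14/49 = 120.

120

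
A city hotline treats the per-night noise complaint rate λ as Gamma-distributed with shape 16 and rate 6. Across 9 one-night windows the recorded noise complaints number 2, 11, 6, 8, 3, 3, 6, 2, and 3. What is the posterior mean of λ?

4

Total count: 2 + 11 + 6 + 8 + 3 + 3 + 6 + 2 + 3 = 44.
Total exposure: 9 nights.
Conjugate update: add total count to the shape and total exposure to the rate, giving Gamma(60, 15).
Posterior mean = α'/β' = 60/15 = 4.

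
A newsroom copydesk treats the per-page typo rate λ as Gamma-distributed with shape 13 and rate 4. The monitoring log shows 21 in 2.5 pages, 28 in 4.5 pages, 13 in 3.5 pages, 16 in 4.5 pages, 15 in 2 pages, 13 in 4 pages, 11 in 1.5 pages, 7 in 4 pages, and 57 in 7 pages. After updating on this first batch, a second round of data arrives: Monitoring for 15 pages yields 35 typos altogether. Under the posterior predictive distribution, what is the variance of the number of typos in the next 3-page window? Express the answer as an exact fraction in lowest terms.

Total count: 21 + 28 + 13 + 16 + 15 + 13 + 11 + 7 + 57 = 181.
Total exposure: 2.5 + 4.5 + 3.5 + 4.5 + 2 + 4 + 1.5 + 4 + 7 = 33.5 pages.
After the first batch: Gamma(13 + 181, 4 + 33.5) = Gamma(194, 75/2).
Total count 35 over total exposure 15 pages.
After the second batch: Gamma(194 + 35, 75/2 + 15) = Gamma(229, 105/2).
The posterior predictive for a window of length T is Negative Binomial with variance T·α'·(β'+T)/β'² = 3·229·(111/2)/(11025/4) = 16946/1225.

16946/1225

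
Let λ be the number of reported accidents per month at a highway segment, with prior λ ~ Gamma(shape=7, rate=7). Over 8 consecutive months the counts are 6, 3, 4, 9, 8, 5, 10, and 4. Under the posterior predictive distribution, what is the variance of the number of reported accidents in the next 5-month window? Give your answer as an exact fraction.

224/9

Total count: 6 + 3 + 4 + 9 + 8 + 5 + 10 + 4 = 49.
Total exposure: 8 months.
By Gamma–Poisson conjugacy, the posterior is Gamma(α + Σx, β + Σt) = Gamma(7 + 49, 7 + 8) = Gamma(56, 15).
The posterior predictive for a window of length T is Negative Binomial with variance T·α'·(β'+T)/β'² = 5·56·20/225 = 224/9.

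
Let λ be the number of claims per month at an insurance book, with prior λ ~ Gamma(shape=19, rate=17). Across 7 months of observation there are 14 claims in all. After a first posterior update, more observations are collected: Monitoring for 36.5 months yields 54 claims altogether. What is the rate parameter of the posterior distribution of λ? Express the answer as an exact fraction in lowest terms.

Total count 14 over total exposure 7 months.
After the first batch: Gamma(19 + 14, 17 + 7) = Gamma(33, 24).
Total count 54 over total exposure 36.5 months.
After the second batch: Gamma(33 + 54, 24 + 36.5) = Gamma(87, 121/2).

121/2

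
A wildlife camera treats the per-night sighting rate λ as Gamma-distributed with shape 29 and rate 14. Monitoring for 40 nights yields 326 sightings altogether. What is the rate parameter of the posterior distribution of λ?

54

Total count 326 over total exposure 40 nights.
Gamma(α, β) with Poisson data over total exposure Σt gives posterior Gamma(α+Σx, β+Σt) = Gamma(355, 54).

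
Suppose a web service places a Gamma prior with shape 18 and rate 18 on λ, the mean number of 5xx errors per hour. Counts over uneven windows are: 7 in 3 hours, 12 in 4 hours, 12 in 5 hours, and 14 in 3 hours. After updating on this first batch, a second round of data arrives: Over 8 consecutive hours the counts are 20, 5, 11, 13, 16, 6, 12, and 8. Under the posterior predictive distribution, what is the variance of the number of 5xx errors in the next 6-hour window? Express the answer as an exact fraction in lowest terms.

Total count: 7 + 12 + 12 + 14 = 45.
Total exposure: 3 + 4 + 5 + 3 = 15 hours.
After the first batch: Gamma(18 + 45, 18 + 15) = Gamma(63, 33).
Total count: 20 + 5 + 11 + 13 + 16 + 6 + 12 + 8 = 91.
Total exposure: 8 hours.
After the second batch: Gamma(63 + 91, 33 + 8) = Gamma(154, 41).
The posterior predictive for a window of length T is Negative Binomial with variance T·α'·(β'+T)/β'² = 6·154·47/1681 = 43428/1681.

43428/1681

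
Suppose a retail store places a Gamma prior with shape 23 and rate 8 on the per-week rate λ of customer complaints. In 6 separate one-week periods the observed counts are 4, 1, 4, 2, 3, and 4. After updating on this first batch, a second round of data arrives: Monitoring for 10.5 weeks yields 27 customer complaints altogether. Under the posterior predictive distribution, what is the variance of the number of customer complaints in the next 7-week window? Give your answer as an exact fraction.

1224/49

Total count: 4 + 1 + 4 + 2 + 3 + 4 = 18.
Total exposure: 6 weeks.
After the first batch: Gamma(23 + 18, 8 + 6) = Gamma(41, 14).
Total count 27 over total exposure 10.5 weeks.
After the second batch: Gamma(41 + 27, 14 + 10.5) = Gamma(68, 49/2).
The posterior predictive for a window of length T is Negative Binomial with variance T·α'·(β'+T)/β'² = 7·68·(63/2)/(2401/4) = 1224/49.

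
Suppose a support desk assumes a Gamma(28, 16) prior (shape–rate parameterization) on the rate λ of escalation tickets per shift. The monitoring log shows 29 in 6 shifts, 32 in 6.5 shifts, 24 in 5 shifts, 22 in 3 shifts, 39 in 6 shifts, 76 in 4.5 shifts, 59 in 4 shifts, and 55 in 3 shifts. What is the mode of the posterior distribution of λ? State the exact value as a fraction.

121/18

Total count: 29 + 32 + 24 + 22 + 39 + 76 + 59 + 55 = 336.
Total exposure: 6 + 6.5 + 5 + 3 + 6 + 4.5 + 4 + 3 = 38 shifts.
Posterior: α' = 28 + 336 = 364, β' = 16 + 38 = 54.
Posterior mode = (α'−1)/β' = 363/54 = 121/18.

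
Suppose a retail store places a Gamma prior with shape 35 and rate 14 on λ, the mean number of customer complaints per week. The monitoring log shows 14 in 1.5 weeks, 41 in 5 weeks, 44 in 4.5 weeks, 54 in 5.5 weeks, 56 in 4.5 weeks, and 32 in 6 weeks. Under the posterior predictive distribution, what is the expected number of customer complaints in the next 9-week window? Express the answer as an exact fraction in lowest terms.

2484/41

Total count: 14 + 41 + 44 + 54 + 56 + 32 = 241.
Total exposure: 1.5 + 5 + 4.5 + 5.5 + 4.5 + 6 = 27 weeks.
By Gamma–Poisson conjugacy, the posterior is Gamma(α + Σx, β + Σt) = Gamma(35 + 241, 14 + 27) = Gamma(276, 41).
Predictive mean over a 9-week window = T·E[λ|data] = 9·276/41 = 2484/41.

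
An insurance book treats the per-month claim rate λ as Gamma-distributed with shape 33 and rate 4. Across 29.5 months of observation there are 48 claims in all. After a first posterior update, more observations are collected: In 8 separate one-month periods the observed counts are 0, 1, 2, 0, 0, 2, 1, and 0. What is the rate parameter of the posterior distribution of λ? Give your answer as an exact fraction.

Total count 48 over total exposure 29.5 months.
After the first batch: Gamma(33 + 48, 4 + 29.5) = Gamma(81, 67/2).
Total count: 0 + 1 + 2 + 0 + 0 + 2 + 1 + 0 = 6.
Total exposure: 8 months.
After the second batch: Gamma(81 + 6, 67/2 + 8) = Gamma(87, 83/2).

83/2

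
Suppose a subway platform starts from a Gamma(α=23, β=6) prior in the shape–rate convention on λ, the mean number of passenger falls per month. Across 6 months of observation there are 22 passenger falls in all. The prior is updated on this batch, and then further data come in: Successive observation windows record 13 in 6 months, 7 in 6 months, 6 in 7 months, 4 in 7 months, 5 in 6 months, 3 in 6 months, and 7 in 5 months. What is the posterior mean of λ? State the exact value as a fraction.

18/11

Total count 22 over total exposure 6 months.
After the first batch: Gamma(23 + 22, 6 + 6) = Gamma(45, 12).
Total count: 13 + 7 + 6 + 4 + 5 + 3 + 7 = 45.
Total exposure: 6 + 6 + 7 + 7 + 6 + 6 + 5 = 43 months.
After the second batch: Gamma(45 + 45, 12 + 43) = Gamma(90, 55).
Posterior mean = α'/β' = 90/55 = 18/11.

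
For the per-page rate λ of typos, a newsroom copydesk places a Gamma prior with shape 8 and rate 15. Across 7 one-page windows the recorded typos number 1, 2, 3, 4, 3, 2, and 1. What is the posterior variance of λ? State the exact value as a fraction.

6/121

Total count: 1 + 2 + 3 + 4 + 3 + 2 + 1 = 16.
Total exposure: 7 pages.
Gamma(α, β) with Poisson data over total exposure Σt gives posterior Gamma(α+Σx, β+Σt) = Gamma(24, 22).
Posterior variance = α'/β'² = 24/484 = 6/121.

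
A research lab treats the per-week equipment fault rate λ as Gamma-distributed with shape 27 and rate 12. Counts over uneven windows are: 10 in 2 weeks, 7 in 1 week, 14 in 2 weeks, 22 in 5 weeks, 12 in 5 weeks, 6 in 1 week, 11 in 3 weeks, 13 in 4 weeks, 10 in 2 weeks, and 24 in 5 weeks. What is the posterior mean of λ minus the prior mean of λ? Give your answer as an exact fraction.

Total count: 10 + 7 + 14 + 22 + 12 + 6 + 11 + 13 + 10 + 24 = 129.
Total exposure: 2 + 1 + 2 + 5 + 5 + 1 + 3 + 4 + 2 + 5 = 30 weeks.
By Gamma–Poisson conjugacy, the posterior is Gamma(α + Σx, β + Σt) = Gamma(27 + 129, 12 + 30) = Gamma(156, 42).
Posterior mean = 156/42 = 26/7; prior mean = 27/12 = 9/4. Difference = 26/7 − 9/4 = 41/28.

41/28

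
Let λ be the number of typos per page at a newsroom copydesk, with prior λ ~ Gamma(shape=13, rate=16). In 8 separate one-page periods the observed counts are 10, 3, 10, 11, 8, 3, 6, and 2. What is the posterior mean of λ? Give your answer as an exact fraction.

Total count: 10 + 3 + 10 + 11 + 8 + 3 + 6 + 2 = 53.
Total exposure: 8 pages.
By Gamma–Poisson conjugacy, the posterior is Gamma(α + Σx, β + Σt) = Gamma(13 + 53, 16 + 8) = Gamma(66, 24).
Posterior mean = α'/β' = 66/24 = 11/4.

11/4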